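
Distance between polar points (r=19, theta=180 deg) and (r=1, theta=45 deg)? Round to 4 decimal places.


d = sqrt(r1^2 + r2^2 - 2*r1*r2*cos(t2-t1))
d = sqrt(19^2 + 1^2 - 2*19*1*cos(45-180)) = 19.7198

19.7198


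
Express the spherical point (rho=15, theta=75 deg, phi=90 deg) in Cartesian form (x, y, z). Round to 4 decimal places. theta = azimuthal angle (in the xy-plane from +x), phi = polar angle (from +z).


x = 15 * sin(90) * cos(75) = 3.8823
y = 15 * sin(90) * sin(75) = 14.4889
z = 15 * cos(90) = 0

(3.8823, 14.4889, 0)


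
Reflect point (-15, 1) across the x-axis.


Reflection across x-axis: (x, y) -> (x, -y)
(-15, 1) -> (-15, -1)

(-15, -1)


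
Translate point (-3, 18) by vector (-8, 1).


Translation: (x+dx, y+dy) = (-3+-8, 18+1) = (-11, 19)

(-11, 19)


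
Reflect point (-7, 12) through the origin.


Reflection through origin: (x, y) -> (-x, -y)
(-7, 12) -> (7, -12)

(7, -12)


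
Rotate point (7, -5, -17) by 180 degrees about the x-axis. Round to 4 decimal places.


x' = 7
y' = -5*cos(180) - -17*sin(180) = 5
z' = -5*sin(180) + -17*cos(180) = 17

(7, 5, 17)


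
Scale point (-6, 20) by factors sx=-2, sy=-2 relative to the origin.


Scaling: (x*sx, y*sy) = (-6*-2, 20*-2) = (12, -40)

(12, -40)


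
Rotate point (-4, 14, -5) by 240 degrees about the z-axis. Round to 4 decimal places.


x' = -4*cos(240) - 14*sin(240) = 14.1244
y' = -4*sin(240) + 14*cos(240) = -3.5359
z' = -5

(14.1244, -3.5359, -5)


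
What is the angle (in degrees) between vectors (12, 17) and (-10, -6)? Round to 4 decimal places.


dot = 12*-10 + 17*-6 = -222
|u| = 20.8087, |v| = 11.6619
cos(angle) = -0.9148
angle = 156.1813 degrees

156.1813 degrees


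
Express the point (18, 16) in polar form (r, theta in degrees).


r = sqrt(18^2 + 16^2) = 24.0832
theta = atan2(16, 18) = 41.6335 degrees

r = 24.0832, theta = 41.6335 degrees


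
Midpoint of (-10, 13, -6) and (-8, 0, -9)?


Midpoint = ((-10+-8)/2, (13+0)/2, (-6+-9)/2) = (-9, 6.5, -7.5)

(-9, 6.5, -7.5)


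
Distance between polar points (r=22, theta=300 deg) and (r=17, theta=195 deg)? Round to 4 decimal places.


d = sqrt(r1^2 + r2^2 - 2*r1*r2*cos(t2-t1))
d = sqrt(22^2 + 17^2 - 2*22*17*cos(195-300)) = 31.0901

31.0901


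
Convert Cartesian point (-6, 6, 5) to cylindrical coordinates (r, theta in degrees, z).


r = sqrt((-6)^2 + 6^2) = 8.4853
theta = atan2(6, -6) = 135 deg
z = 5

r = 8.4853, theta = 135 deg, z = 5


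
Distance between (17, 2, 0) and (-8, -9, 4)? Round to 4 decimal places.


d = sqrt((-8-17)^2 + (-9-2)^2 + (4-0)^2) = 27.6043

27.6043


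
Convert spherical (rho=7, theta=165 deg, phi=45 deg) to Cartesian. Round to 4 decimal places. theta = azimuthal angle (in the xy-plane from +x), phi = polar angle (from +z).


x = 7 * sin(45) * cos(165) = -4.7811
y = 7 * sin(45) * sin(165) = 1.2811
z = 7 * cos(45) = 4.9497

(-4.7811, 1.2811, 4.9497)


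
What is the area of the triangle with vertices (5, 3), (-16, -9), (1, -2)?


Area = |x1(y2-y3) + x2(y3-y1) + x3(y1-y2)| / 2
= |5*(-9--2) + -16*(-2-3) + 1*(3--9)| / 2
= 28.5

28.5


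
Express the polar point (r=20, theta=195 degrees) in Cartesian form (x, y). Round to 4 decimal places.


x = 20 * cos(195) = -19.3185
y = 20 * sin(195) = -5.1764

(-19.3185, -5.1764)


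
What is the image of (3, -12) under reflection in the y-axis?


Reflection across y-axis: (x, y) -> (-x, y)
(3, -12) -> (-3, -12)

(-3, -12)


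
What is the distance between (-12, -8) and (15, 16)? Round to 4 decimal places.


d = sqrt((15--12)^2 + (16--8)^2) = 36.1248

36.1248


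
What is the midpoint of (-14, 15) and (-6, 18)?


Midpoint = ((-14+-6)/2, (15+18)/2) = (-10, 16.5)

(-10, 16.5)


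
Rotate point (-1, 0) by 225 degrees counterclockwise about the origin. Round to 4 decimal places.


x' = -1*cos(225) - 0*sin(225) = 0.7071
y' = -1*sin(225) + 0*cos(225) = 0.7071

(0.7071, 0.7071)


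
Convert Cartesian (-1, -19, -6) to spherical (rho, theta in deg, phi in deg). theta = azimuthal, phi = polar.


rho = sqrt((-1)^2 + (-19)^2 + (-6)^2) = 19.9499
theta = atan2(-19, -1) = 266.9872 deg
phi = acos(-6/19.9499) = 107.5028 deg

rho = 19.9499, theta = 266.9872 deg, phi = 107.5028 deg


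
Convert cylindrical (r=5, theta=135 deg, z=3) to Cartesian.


x = 5 * cos(135) = -3.5355
y = 5 * sin(135) = 3.5355
z = 3

(-3.5355, 3.5355, 3)


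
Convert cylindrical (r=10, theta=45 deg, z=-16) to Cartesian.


x = 10 * cos(45) = 7.0711
y = 10 * sin(45) = 7.0711
z = -16

(7.0711, 7.0711, -16)


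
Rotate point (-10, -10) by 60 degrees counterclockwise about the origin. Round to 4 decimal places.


x' = -10*cos(60) - -10*sin(60) = 3.6603
y' = -10*sin(60) + -10*cos(60) = -13.6603

(3.6603, -13.6603)


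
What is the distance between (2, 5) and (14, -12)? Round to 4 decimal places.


d = sqrt((14-2)^2 + (-12-5)^2) = 20.8087

20.8087


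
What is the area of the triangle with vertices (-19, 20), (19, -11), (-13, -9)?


Area = |x1(y2-y3) + x2(y3-y1) + x3(y1-y2)| / 2
= |-19*(-11--9) + 19*(-9-20) + -13*(20--11)| / 2
= 458

458


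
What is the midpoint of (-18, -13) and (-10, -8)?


Midpoint = ((-18+-10)/2, (-13+-8)/2) = (-14, -10.5)

(-14, -10.5)


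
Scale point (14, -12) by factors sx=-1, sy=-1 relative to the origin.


Scaling: (x*sx, y*sy) = (14*-1, -12*-1) = (-14, 12)

(-14, 12)


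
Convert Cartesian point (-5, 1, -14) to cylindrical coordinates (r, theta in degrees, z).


r = sqrt((-5)^2 + 1^2) = 5.099
theta = atan2(1, -5) = 168.6901 deg
z = -14

r = 5.099, theta = 168.6901 deg, z = -14


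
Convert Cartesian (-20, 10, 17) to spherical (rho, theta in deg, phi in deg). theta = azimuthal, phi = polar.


rho = sqrt((-20)^2 + 10^2 + 17^2) = 28.0891
theta = atan2(10, -20) = 153.4349 deg
phi = acos(17/28.0891) = 52.7556 deg

rho = 28.0891, theta = 153.4349 deg, phi = 52.7556 deg


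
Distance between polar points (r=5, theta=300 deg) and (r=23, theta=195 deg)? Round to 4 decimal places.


d = sqrt(r1^2 + r2^2 - 2*r1*r2*cos(t2-t1))
d = sqrt(5^2 + 23^2 - 2*5*23*cos(195-300)) = 24.7695

24.7695


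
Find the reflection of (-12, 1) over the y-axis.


Reflection across y-axis: (x, y) -> (-x, y)
(-12, 1) -> (12, 1)

(12, 1)


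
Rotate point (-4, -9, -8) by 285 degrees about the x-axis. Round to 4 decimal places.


x' = -4
y' = -9*cos(285) - -8*sin(285) = -10.0568
z' = -9*sin(285) + -8*cos(285) = 6.6228

(-4, -10.0568, 6.6228)


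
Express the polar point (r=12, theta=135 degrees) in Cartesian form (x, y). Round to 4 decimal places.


x = 12 * cos(135) = -8.4853
y = 12 * sin(135) = 8.4853

(-8.4853, 8.4853)


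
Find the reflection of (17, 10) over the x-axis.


Reflection across x-axis: (x, y) -> (x, -y)
(17, 10) -> (17, -10)

(17, -10)


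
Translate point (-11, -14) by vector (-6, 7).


Translation: (x+dx, y+dy) = (-11+-6, -14+7) = (-17, -7)

(-17, -7)


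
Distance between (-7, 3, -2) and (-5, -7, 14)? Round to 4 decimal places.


d = sqrt((-5--7)^2 + (-7-3)^2 + (14--2)^2) = 18.9737

18.9737


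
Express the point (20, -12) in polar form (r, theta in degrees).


r = sqrt(20^2 + (-12)^2) = 23.3238
theta = atan2(-12, 20) = 329.0362 degrees

r = 23.3238, theta = 329.0362 degrees


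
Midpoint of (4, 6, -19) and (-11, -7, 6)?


Midpoint = ((4+-11)/2, (6+-7)/2, (-19+6)/2) = (-3.5, -0.5, -6.5)

(-3.5, -0.5, -6.5)


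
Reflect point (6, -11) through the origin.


Reflection through origin: (x, y) -> (-x, -y)
(6, -11) -> (-6, 11)

(-6, 11)


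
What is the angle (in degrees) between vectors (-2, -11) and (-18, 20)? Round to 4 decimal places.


dot = -2*-18 + -11*20 = -184
|u| = 11.1803, |v| = 26.9072
cos(angle) = -0.6116
angle = 127.7079 degrees

127.7079 degrees


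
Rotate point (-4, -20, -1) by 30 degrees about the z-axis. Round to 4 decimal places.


x' = -4*cos(30) - -20*sin(30) = 6.5359
y' = -4*sin(30) + -20*cos(30) = -19.3205
z' = -1

(6.5359, -19.3205, -1)


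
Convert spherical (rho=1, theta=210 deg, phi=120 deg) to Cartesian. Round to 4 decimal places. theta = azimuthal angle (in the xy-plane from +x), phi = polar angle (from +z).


x = 1 * sin(120) * cos(210) = -0.75
y = 1 * sin(120) * sin(210) = -0.433
z = 1 * cos(120) = -0.5

(-0.75, -0.433, -0.5)


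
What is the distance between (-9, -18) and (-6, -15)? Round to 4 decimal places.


d = sqrt((-6--9)^2 + (-15--18)^2) = 4.2426

4.2426


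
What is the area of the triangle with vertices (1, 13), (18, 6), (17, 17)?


Area = |x1(y2-y3) + x2(y3-y1) + x3(y1-y2)| / 2
= |1*(6-17) + 18*(17-13) + 17*(13-6)| / 2
= 90

90


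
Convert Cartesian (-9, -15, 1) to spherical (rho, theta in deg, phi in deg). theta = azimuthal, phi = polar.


rho = sqrt((-9)^2 + (-15)^2 + 1^2) = 17.5214
theta = atan2(-15, -9) = 239.0362 deg
phi = acos(1/17.5214) = 86.7282 deg

rho = 17.5214, theta = 239.0362 deg, phi = 86.7282 deg


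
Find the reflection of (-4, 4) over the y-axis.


Reflection across y-axis: (x, y) -> (-x, y)
(-4, 4) -> (4, 4)

(4, 4)


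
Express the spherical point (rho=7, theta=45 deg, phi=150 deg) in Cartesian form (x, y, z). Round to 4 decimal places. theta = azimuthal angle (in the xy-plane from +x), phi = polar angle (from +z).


x = 7 * sin(150) * cos(45) = 2.4749
y = 7 * sin(150) * sin(45) = 2.4749
z = 7 * cos(150) = -6.0622

(2.4749, 2.4749, -6.0622)


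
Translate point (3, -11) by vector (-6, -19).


Translation: (x+dx, y+dy) = (3+-6, -11+-19) = (-3, -30)

(-3, -30)


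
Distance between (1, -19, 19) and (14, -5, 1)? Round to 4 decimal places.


d = sqrt((14-1)^2 + (-5--19)^2 + (1-19)^2) = 26.2488

26.2488


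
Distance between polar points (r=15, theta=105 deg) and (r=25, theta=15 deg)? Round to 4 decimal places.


d = sqrt(r1^2 + r2^2 - 2*r1*r2*cos(t2-t1))
d = sqrt(15^2 + 25^2 - 2*15*25*cos(15-105)) = 29.1548

29.1548


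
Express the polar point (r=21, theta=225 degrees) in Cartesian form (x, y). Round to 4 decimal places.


x = 21 * cos(225) = -14.8492
y = 21 * sin(225) = -14.8492

(-14.8492, -14.8492)


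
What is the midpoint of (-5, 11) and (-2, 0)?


Midpoint = ((-5+-2)/2, (11+0)/2) = (-3.5, 5.5)

(-3.5, 5.5)


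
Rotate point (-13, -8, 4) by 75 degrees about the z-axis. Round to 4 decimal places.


x' = -13*cos(75) - -8*sin(75) = 4.3628
y' = -13*sin(75) + -8*cos(75) = -14.6276
z' = 4

(4.3628, -14.6276, 4)


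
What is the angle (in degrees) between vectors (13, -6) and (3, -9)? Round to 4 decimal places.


dot = 13*3 + -6*-9 = 93
|u| = 14.3178, |v| = 9.4868
cos(angle) = 0.6847
angle = 46.7899 degrees

46.7899 degrees


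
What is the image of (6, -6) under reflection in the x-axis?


Reflection across x-axis: (x, y) -> (x, -y)
(6, -6) -> (6, 6)

(6, 6)


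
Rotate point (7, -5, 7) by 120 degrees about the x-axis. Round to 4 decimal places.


x' = 7
y' = -5*cos(120) - 7*sin(120) = -3.5622
z' = -5*sin(120) + 7*cos(120) = -7.8301

(7, -3.5622, -7.8301)


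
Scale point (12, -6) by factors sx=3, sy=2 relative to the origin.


Scaling: (x*sx, y*sy) = (12*3, -6*2) = (36, -12)

(36, -12)


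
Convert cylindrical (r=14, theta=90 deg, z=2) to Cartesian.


x = 14 * cos(90) = 0
y = 14 * sin(90) = 14
z = 2

(0, 14, 2)


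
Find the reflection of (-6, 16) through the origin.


Reflection through origin: (x, y) -> (-x, -y)
(-6, 16) -> (6, -16)

(6, -16)


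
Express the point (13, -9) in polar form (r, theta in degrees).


r = sqrt(13^2 + (-9)^2) = 15.8114
theta = atan2(-9, 13) = 325.3048 degrees

r = 15.8114, theta = 325.3048 degrees


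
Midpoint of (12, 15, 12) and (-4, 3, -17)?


Midpoint = ((12+-4)/2, (15+3)/2, (12+-17)/2) = (4, 9, -2.5)

(4, 9, -2.5)


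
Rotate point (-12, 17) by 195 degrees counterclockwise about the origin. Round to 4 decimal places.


x' = -12*cos(195) - 17*sin(195) = 15.991
y' = -12*sin(195) + 17*cos(195) = -13.3149

(15.991, -13.3149)


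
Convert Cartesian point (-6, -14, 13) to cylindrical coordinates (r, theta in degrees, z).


r = sqrt((-6)^2 + (-14)^2) = 15.2315
theta = atan2(-14, -6) = 246.8014 deg
z = 13

r = 15.2315, theta = 246.8014 deg, z = 13


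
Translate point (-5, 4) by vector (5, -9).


Translation: (x+dx, y+dy) = (-5+5, 4+-9) = (0, -5)

(0, -5)


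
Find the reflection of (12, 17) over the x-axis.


Reflection across x-axis: (x, y) -> (x, -y)
(12, 17) -> (12, -17)

(12, -17)


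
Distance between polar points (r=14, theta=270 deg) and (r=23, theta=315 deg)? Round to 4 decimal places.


d = sqrt(r1^2 + r2^2 - 2*r1*r2*cos(t2-t1))
d = sqrt(14^2 + 23^2 - 2*14*23*cos(315-270)) = 16.4202

16.4202


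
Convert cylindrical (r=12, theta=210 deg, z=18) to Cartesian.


x = 12 * cos(210) = -10.3923
y = 12 * sin(210) = -6
z = 18

(-10.3923, -6, 18)


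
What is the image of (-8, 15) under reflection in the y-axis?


Reflection across y-axis: (x, y) -> (-x, y)
(-8, 15) -> (8, 15)

(8, 15)


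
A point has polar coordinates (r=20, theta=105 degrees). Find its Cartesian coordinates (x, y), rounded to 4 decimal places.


x = 20 * cos(105) = -5.1764
y = 20 * sin(105) = 19.3185

(-5.1764, 19.3185)


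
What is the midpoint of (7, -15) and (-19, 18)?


Midpoint = ((7+-19)/2, (-15+18)/2) = (-6, 1.5)

(-6, 1.5)


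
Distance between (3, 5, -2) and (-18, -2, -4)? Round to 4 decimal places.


d = sqrt((-18-3)^2 + (-2-5)^2 + (-4--2)^2) = 22.2261

22.2261


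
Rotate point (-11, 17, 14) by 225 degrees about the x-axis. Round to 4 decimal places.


x' = -11
y' = 17*cos(225) - 14*sin(225) = -2.1213
z' = 17*sin(225) + 14*cos(225) = -21.9203

(-11, -2.1213, -21.9203)


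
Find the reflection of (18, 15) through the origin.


Reflection through origin: (x, y) -> (-x, -y)
(18, 15) -> (-18, -15)

(-18, -15)


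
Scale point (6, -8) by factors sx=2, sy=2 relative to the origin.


Scaling: (x*sx, y*sy) = (6*2, -8*2) = (12, -16)

(12, -16)


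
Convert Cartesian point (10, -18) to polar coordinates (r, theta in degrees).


r = sqrt(10^2 + (-18)^2) = 20.5913
theta = atan2(-18, 10) = 299.0546 degrees

r = 20.5913, theta = 299.0546 degrees


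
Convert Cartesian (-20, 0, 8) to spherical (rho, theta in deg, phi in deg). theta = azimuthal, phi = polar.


rho = sqrt((-20)^2 + 0^2 + 8^2) = 21.5407
theta = atan2(0, -20) = 180 deg
phi = acos(8/21.5407) = 68.1986 deg

rho = 21.5407, theta = 180 deg, phi = 68.1986 deg


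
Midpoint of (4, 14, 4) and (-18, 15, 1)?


Midpoint = ((4+-18)/2, (14+15)/2, (4+1)/2) = (-7, 14.5, 2.5)

(-7, 14.5, 2.5)


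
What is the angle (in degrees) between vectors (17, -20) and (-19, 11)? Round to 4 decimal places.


dot = 17*-19 + -20*11 = -543
|u| = 26.2488, |v| = 21.9545
cos(angle) = -0.9423
angle = 160.4331 degrees

160.4331 degrees


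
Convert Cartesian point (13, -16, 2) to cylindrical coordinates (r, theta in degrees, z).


r = sqrt(13^2 + (-16)^2) = 20.6155
theta = atan2(-16, 13) = 309.0939 deg
z = 2

r = 20.6155, theta = 309.0939 deg, z = 2


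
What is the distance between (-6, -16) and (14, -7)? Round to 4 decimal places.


d = sqrt((14--6)^2 + (-7--16)^2) = 21.9317

21.9317


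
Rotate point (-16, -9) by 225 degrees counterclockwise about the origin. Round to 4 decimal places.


x' = -16*cos(225) - -9*sin(225) = 4.9497
y' = -16*sin(225) + -9*cos(225) = 17.6777

(4.9497, 17.6777)


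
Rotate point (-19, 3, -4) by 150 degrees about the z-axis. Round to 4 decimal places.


x' = -19*cos(150) - 3*sin(150) = 14.9545
y' = -19*sin(150) + 3*cos(150) = -12.0981
z' = -4

(14.9545, -12.0981, -4)


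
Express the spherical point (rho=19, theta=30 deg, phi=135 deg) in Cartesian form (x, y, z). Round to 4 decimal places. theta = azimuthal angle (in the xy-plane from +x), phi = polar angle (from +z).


x = 19 * sin(135) * cos(30) = 11.6351
y = 19 * sin(135) * sin(30) = 6.7175
z = 19 * cos(135) = -13.435

(11.6351, 6.7175, -13.435)


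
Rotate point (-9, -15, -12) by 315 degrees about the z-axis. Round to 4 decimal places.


x' = -9*cos(315) - -15*sin(315) = -16.9706
y' = -9*sin(315) + -15*cos(315) = -4.2426
z' = -12

(-16.9706, -4.2426, -12)


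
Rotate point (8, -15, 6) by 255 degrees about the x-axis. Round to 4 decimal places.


x' = 8
y' = -15*cos(255) - 6*sin(255) = 9.6778
z' = -15*sin(255) + 6*cos(255) = 12.936

(8, 9.6778, 12.936)


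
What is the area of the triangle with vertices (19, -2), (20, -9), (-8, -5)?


Area = |x1(y2-y3) + x2(y3-y1) + x3(y1-y2)| / 2
= |19*(-9--5) + 20*(-5--2) + -8*(-2--9)| / 2
= 96

96


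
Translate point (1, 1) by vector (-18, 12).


Translation: (x+dx, y+dy) = (1+-18, 1+12) = (-17, 13)

(-17, 13)


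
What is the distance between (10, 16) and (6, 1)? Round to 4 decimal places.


d = sqrt((6-10)^2 + (1-16)^2) = 15.5242

15.5242


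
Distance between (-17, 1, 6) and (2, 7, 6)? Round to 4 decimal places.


d = sqrt((2--17)^2 + (7-1)^2 + (6-6)^2) = 19.9249

19.9249


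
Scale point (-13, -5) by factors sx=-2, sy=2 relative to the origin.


Scaling: (x*sx, y*sy) = (-13*-2, -5*2) = (26, -10)

(26, -10)


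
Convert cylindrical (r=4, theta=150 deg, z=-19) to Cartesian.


x = 4 * cos(150) = -3.4641
y = 4 * sin(150) = 2
z = -19

(-3.4641, 2, -19)


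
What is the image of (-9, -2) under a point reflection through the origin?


Reflection through origin: (x, y) -> (-x, -y)
(-9, -2) -> (9, 2)

(9, 2)


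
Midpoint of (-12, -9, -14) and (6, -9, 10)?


Midpoint = ((-12+6)/2, (-9+-9)/2, (-14+10)/2) = (-3, -9, -2)

(-3, -9, -2)


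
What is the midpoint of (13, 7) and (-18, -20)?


Midpoint = ((13+-18)/2, (7+-20)/2) = (-2.5, -6.5)

(-2.5, -6.5)


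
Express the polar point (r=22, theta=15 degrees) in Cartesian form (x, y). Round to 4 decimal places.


x = 22 * cos(15) = 21.2504
y = 22 * sin(15) = 5.694

(21.2504, 5.694)


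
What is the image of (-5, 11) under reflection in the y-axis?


Reflection across y-axis: (x, y) -> (-x, y)
(-5, 11) -> (5, 11)

(5, 11)


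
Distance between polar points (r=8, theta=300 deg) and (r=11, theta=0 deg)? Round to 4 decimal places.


d = sqrt(r1^2 + r2^2 - 2*r1*r2*cos(t2-t1))
d = sqrt(8^2 + 11^2 - 2*8*11*cos(0-300)) = 9.8489

9.8489


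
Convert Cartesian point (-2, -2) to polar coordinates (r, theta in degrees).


r = sqrt((-2)^2 + (-2)^2) = 2.8284
theta = atan2(-2, -2) = 225 degrees

r = 2.8284, theta = 225 degrees


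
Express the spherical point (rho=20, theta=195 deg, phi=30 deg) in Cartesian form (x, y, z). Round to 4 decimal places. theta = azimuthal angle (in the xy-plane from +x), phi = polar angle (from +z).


x = 20 * sin(30) * cos(195) = -9.6593
y = 20 * sin(30) * sin(195) = -2.5882
z = 20 * cos(30) = 17.3205

(-9.6593, -2.5882, 17.3205)


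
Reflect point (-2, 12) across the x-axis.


Reflection across x-axis: (x, y) -> (x, -y)
(-2, 12) -> (-2, -12)

(-2, -12)


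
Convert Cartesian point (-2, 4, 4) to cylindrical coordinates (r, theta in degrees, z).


r = sqrt((-2)^2 + 4^2) = 4.4721
theta = atan2(4, -2) = 116.5651 deg
z = 4

r = 4.4721, theta = 116.5651 deg, z = 4


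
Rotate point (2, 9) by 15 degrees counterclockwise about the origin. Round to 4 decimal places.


x' = 2*cos(15) - 9*sin(15) = -0.3975
y' = 2*sin(15) + 9*cos(15) = 9.211

(-0.3975, 9.211)


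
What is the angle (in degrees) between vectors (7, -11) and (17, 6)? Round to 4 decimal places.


dot = 7*17 + -11*6 = 53
|u| = 13.0384, |v| = 18.0278
cos(angle) = 0.2255
angle = 76.9688 degrees

76.9688 degrees


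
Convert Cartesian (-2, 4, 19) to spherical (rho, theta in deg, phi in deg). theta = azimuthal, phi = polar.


rho = sqrt((-2)^2 + 4^2 + 19^2) = 19.5192
theta = atan2(4, -2) = 116.5651 deg
phi = acos(19/19.5192) = 13.2449 deg

rho = 19.5192, theta = 116.5651 deg, phi = 13.2449 deg


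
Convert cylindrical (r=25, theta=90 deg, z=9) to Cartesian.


x = 25 * cos(90) = 0
y = 25 * sin(90) = 25
z = 9

(0, 25, 9)


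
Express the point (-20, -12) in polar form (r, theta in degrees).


r = sqrt((-20)^2 + (-12)^2) = 23.3238
theta = atan2(-12, -20) = 210.9638 degrees

r = 23.3238, theta = 210.9638 degrees


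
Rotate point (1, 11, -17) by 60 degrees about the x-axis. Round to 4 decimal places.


x' = 1
y' = 11*cos(60) - -17*sin(60) = 20.2224
z' = 11*sin(60) + -17*cos(60) = 1.0263

(1, 20.2224, 1.0263)


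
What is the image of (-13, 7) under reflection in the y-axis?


Reflection across y-axis: (x, y) -> (-x, y)
(-13, 7) -> (13, 7)

(13, 7)


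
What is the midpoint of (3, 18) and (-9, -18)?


Midpoint = ((3+-9)/2, (18+-18)/2) = (-3, 0)

(-3, 0)


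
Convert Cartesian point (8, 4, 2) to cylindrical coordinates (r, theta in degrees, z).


r = sqrt(8^2 + 4^2) = 8.9443
theta = atan2(4, 8) = 26.5651 deg
z = 2

r = 8.9443, theta = 26.5651 deg, z = 2


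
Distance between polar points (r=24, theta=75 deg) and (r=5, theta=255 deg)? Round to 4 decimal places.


d = sqrt(r1^2 + r2^2 - 2*r1*r2*cos(t2-t1))
d = sqrt(24^2 + 5^2 - 2*24*5*cos(255-75)) = 29

29


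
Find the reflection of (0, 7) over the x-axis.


Reflection across x-axis: (x, y) -> (x, -y)
(0, 7) -> (0, -7)

(0, -7)


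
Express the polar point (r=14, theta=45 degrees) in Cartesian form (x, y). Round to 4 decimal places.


x = 14 * cos(45) = 9.8995
y = 14 * sin(45) = 9.8995

(9.8995, 9.8995)


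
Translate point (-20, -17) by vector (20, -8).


Translation: (x+dx, y+dy) = (-20+20, -17+-8) = (0, -25)

(0, -25)


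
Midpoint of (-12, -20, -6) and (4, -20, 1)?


Midpoint = ((-12+4)/2, (-20+-20)/2, (-6+1)/2) = (-4, -20, -2.5)

(-4, -20, -2.5)


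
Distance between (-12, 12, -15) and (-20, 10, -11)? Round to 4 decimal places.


d = sqrt((-20--12)^2 + (10-12)^2 + (-11--15)^2) = 9.1652

9.1652


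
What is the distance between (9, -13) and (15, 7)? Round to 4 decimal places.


d = sqrt((15-9)^2 + (7--13)^2) = 20.8806

20.8806


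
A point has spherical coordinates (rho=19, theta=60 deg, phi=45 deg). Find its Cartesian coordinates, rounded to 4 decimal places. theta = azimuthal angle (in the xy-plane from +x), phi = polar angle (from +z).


x = 19 * sin(45) * cos(60) = 6.7175
y = 19 * sin(45) * sin(60) = 11.6351
z = 19 * cos(45) = 13.435

(6.7175, 11.6351, 13.435)


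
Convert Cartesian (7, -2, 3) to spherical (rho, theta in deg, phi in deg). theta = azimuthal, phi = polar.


rho = sqrt(7^2 + (-2)^2 + 3^2) = 7.874
theta = atan2(-2, 7) = 344.0546 deg
phi = acos(3/7.874) = 67.6043 deg

rho = 7.874, theta = 344.0546 deg, phi = 67.6043 deg


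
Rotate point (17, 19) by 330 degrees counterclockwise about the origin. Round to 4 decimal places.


x' = 17*cos(330) - 19*sin(330) = 24.2224
y' = 17*sin(330) + 19*cos(330) = 7.9545

(24.2224, 7.9545)


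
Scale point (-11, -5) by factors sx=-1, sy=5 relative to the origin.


Scaling: (x*sx, y*sy) = (-11*-1, -5*5) = (11, -25)

(11, -25)


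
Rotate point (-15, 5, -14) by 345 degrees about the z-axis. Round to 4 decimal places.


x' = -15*cos(345) - 5*sin(345) = -13.1948
y' = -15*sin(345) + 5*cos(345) = 8.7119
z' = -14

(-13.1948, 8.7119, -14)


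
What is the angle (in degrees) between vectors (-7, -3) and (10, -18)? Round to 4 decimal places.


dot = -7*10 + -3*-18 = -16
|u| = 7.6158, |v| = 20.5913
cos(angle) = -0.102
angle = 95.856 degrees

95.856 degrees


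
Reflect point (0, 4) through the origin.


Reflection through origin: (x, y) -> (-x, -y)
(0, 4) -> (0, -4)

(0, -4)


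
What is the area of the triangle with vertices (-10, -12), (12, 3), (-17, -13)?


Area = |x1(y2-y3) + x2(y3-y1) + x3(y1-y2)| / 2
= |-10*(3--13) + 12*(-13--12) + -17*(-12-3)| / 2
= 41.5

41.5


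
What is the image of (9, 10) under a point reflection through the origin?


Reflection through origin: (x, y) -> (-x, -y)
(9, 10) -> (-9, -10)

(-9, -10)


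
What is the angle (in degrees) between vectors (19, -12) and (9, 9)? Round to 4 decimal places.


dot = 19*9 + -12*9 = 63
|u| = 22.4722, |v| = 12.7279
cos(angle) = 0.2203
angle = 77.2756 degrees

77.2756 degrees


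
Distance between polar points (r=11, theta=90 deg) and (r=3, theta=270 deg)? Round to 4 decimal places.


d = sqrt(r1^2 + r2^2 - 2*r1*r2*cos(t2-t1))
d = sqrt(11^2 + 3^2 - 2*11*3*cos(270-90)) = 14

14


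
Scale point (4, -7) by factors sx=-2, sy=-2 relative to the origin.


Scaling: (x*sx, y*sy) = (4*-2, -7*-2) = (-8, 14)

(-8, 14)


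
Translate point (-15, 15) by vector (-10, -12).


Translation: (x+dx, y+dy) = (-15+-10, 15+-12) = (-25, 3)

(-25, 3)


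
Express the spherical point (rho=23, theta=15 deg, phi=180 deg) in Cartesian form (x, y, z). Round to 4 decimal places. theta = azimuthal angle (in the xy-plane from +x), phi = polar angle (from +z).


x = 23 * sin(180) * cos(15) = 0
y = 23 * sin(180) * sin(15) = 0
z = 23 * cos(180) = -23

(0, 0, -23)


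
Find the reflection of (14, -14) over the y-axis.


Reflection across y-axis: (x, y) -> (-x, y)
(14, -14) -> (-14, -14)

(-14, -14)


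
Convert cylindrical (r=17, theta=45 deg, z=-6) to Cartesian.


x = 17 * cos(45) = 12.0208
y = 17 * sin(45) = 12.0208
z = -6

(12.0208, 12.0208, -6)


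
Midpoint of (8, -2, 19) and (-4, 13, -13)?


Midpoint = ((8+-4)/2, (-2+13)/2, (19+-13)/2) = (2, 5.5, 3)

(2, 5.5, 3)


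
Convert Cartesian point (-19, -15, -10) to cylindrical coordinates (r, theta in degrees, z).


r = sqrt((-19)^2 + (-15)^2) = 24.2074
theta = atan2(-15, -19) = 218.2902 deg
z = -10

r = 24.2074, theta = 218.2902 deg, z = -10


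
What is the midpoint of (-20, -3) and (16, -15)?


Midpoint = ((-20+16)/2, (-3+-15)/2) = (-2, -9)

(-2, -9)


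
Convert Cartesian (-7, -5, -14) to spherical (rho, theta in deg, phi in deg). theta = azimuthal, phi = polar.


rho = sqrt((-7)^2 + (-5)^2 + (-14)^2) = 16.4317
theta = atan2(-5, -7) = 215.5377 deg
phi = acos(-14/16.4317) = 148.4313 deg

rho = 16.4317, theta = 215.5377 deg, phi = 148.4313 deg


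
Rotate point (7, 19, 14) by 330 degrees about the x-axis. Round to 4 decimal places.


x' = 7
y' = 19*cos(330) - 14*sin(330) = 23.4545
z' = 19*sin(330) + 14*cos(330) = 2.6244

(7, 23.4545, 2.6244)


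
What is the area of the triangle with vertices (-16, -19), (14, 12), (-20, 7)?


Area = |x1(y2-y3) + x2(y3-y1) + x3(y1-y2)| / 2
= |-16*(12-7) + 14*(7--19) + -20*(-19-12)| / 2
= 452

452


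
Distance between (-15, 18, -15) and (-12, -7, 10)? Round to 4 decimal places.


d = sqrt((-12--15)^2 + (-7-18)^2 + (10--15)^2) = 35.4824

35.4824


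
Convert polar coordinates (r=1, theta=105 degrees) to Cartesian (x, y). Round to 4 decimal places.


x = 1 * cos(105) = -0.2588
y = 1 * sin(105) = 0.9659

(-0.2588, 0.9659)


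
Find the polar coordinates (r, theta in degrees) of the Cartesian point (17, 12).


r = sqrt(17^2 + 12^2) = 20.8087
theta = atan2(12, 17) = 35.2176 degrees

r = 20.8087, theta = 35.2176 degrees


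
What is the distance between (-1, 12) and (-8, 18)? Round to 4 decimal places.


d = sqrt((-8--1)^2 + (18-12)^2) = 9.2195

9.2195


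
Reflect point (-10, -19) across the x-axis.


Reflection across x-axis: (x, y) -> (x, -y)
(-10, -19) -> (-10, 19)

(-10, 19)


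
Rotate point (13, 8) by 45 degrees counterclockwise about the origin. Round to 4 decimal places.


x' = 13*cos(45) - 8*sin(45) = 3.5355
y' = 13*sin(45) + 8*cos(45) = 14.8492

(3.5355, 14.8492)


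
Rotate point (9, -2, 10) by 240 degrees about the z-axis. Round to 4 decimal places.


x' = 9*cos(240) - -2*sin(240) = -6.2321
y' = 9*sin(240) + -2*cos(240) = -6.7942
z' = 10

(-6.2321, -6.7942, 10)


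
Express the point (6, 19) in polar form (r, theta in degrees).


r = sqrt(6^2 + 19^2) = 19.9249
theta = atan2(19, 6) = 72.4744 degrees

r = 19.9249, theta = 72.4744 degrees


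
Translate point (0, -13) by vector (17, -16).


Translation: (x+dx, y+dy) = (0+17, -13+-16) = (17, -29)

(17, -29)


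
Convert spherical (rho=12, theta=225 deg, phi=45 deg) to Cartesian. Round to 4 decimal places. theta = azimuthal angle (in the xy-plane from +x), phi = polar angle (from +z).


x = 12 * sin(45) * cos(225) = -6
y = 12 * sin(45) * sin(225) = -6
z = 12 * cos(45) = 8.4853

(-6, -6, 8.4853)


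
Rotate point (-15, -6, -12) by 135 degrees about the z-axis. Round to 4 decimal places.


x' = -15*cos(135) - -6*sin(135) = 14.8492
y' = -15*sin(135) + -6*cos(135) = -6.364
z' = -12

(14.8492, -6.364, -12)


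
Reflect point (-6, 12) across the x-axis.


Reflection across x-axis: (x, y) -> (x, -y)
(-6, 12) -> (-6, -12)

(-6, -12)


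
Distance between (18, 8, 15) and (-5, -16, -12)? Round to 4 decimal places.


d = sqrt((-5-18)^2 + (-16-8)^2 + (-12-15)^2) = 42.8252

42.8252


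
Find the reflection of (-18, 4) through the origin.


Reflection through origin: (x, y) -> (-x, -y)
(-18, 4) -> (18, -4)

(18, -4)


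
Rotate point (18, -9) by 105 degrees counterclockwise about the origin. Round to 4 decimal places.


x' = 18*cos(105) - -9*sin(105) = 4.0346
y' = 18*sin(105) + -9*cos(105) = 19.716

(4.0346, 19.716)


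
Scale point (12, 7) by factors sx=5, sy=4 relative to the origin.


Scaling: (x*sx, y*sy) = (12*5, 7*4) = (60, 28)

(60, 28)


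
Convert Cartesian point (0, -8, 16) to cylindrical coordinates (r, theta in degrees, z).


r = sqrt(0^2 + (-8)^2) = 8
theta = atan2(-8, 0) = 270 deg
z = 16

r = 8, theta = 270 deg, z = 16


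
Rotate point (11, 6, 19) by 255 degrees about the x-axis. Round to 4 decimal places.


x' = 11
y' = 6*cos(255) - 19*sin(255) = 16.7997
z' = 6*sin(255) + 19*cos(255) = -10.7131

(11, 16.7997, -10.7131)


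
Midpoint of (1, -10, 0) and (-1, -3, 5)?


Midpoint = ((1+-1)/2, (-10+-3)/2, (0+5)/2) = (0, -6.5, 2.5)

(0, -6.5, 2.5)


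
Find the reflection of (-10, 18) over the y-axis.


Reflection across y-axis: (x, y) -> (-x, y)
(-10, 18) -> (10, 18)

(10, 18)


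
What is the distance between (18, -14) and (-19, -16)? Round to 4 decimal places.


d = sqrt((-19-18)^2 + (-16--14)^2) = 37.054

37.054


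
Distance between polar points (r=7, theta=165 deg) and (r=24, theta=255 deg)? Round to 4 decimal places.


d = sqrt(r1^2 + r2^2 - 2*r1*r2*cos(t2-t1))
d = sqrt(7^2 + 24^2 - 2*7*24*cos(255-165)) = 25

25


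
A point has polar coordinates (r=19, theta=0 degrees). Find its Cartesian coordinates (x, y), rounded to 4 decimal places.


x = 19 * cos(0) = 19
y = 19 * sin(0) = 0

(19, 0)


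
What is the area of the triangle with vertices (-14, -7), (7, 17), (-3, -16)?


Area = |x1(y2-y3) + x2(y3-y1) + x3(y1-y2)| / 2
= |-14*(17--16) + 7*(-16--7) + -3*(-7-17)| / 2
= 226.5

226.5


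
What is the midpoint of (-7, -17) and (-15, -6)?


Midpoint = ((-7+-15)/2, (-17+-6)/2) = (-11, -11.5)

(-11, -11.5)


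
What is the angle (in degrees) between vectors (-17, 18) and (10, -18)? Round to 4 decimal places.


dot = -17*10 + 18*-18 = -494
|u| = 24.7588, |v| = 20.5913
cos(angle) = -0.969
angle = 165.6912 degrees

165.6912 degrees


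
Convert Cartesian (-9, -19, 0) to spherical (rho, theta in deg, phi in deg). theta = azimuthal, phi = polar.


rho = sqrt((-9)^2 + (-19)^2 + 0^2) = 21.0238
theta = atan2(-19, -9) = 244.6538 deg
phi = acos(0/21.0238) = 90 deg

rho = 21.0238, theta = 244.6538 deg, phi = 90 deg


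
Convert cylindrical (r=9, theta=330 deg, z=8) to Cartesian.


x = 9 * cos(330) = 7.7942
y = 9 * sin(330) = -4.5
z = 8

(7.7942, -4.5, 8)


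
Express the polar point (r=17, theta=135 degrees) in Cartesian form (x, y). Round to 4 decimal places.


x = 17 * cos(135) = -12.0208
y = 17 * sin(135) = 12.0208

(-12.0208, 12.0208)


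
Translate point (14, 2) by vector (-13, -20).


Translation: (x+dx, y+dy) = (14+-13, 2+-20) = (1, -18)

(1, -18)


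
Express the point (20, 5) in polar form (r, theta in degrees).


r = sqrt(20^2 + 5^2) = 20.6155
theta = atan2(5, 20) = 14.0362 degrees

r = 20.6155, theta = 14.0362 degrees


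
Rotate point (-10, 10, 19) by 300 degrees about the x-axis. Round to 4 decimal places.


x' = -10
y' = 10*cos(300) - 19*sin(300) = 21.4545
z' = 10*sin(300) + 19*cos(300) = 0.8397

(-10, 21.4545, 0.8397)


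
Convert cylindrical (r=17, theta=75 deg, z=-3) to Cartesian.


x = 17 * cos(75) = 4.3999
y = 17 * sin(75) = 16.4207
z = -3

(4.3999, 16.4207, -3)


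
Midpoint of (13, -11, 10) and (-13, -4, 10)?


Midpoint = ((13+-13)/2, (-11+-4)/2, (10+10)/2) = (0, -7.5, 10)

(0, -7.5, 10)


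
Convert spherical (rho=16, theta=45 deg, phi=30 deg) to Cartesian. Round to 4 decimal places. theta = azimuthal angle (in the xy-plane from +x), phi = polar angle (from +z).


x = 16 * sin(30) * cos(45) = 5.6569
y = 16 * sin(30) * sin(45) = 5.6569
z = 16 * cos(30) = 13.8564

(5.6569, 5.6569, 13.8564)


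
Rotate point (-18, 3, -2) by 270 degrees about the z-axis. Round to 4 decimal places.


x' = -18*cos(270) - 3*sin(270) = 3
y' = -18*sin(270) + 3*cos(270) = 18
z' = -2

(3, 18, -2)


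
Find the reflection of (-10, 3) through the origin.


Reflection through origin: (x, y) -> (-x, -y)
(-10, 3) -> (10, -3)

(10, -3)


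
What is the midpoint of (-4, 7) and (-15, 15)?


Midpoint = ((-4+-15)/2, (7+15)/2) = (-9.5, 11)

(-9.5, 11)


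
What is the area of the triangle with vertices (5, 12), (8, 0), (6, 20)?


Area = |x1(y2-y3) + x2(y3-y1) + x3(y1-y2)| / 2
= |5*(0-20) + 8*(20-12) + 6*(12-0)| / 2
= 18

18


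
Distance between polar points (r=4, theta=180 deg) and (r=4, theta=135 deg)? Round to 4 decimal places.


d = sqrt(r1^2 + r2^2 - 2*r1*r2*cos(t2-t1))
d = sqrt(4^2 + 4^2 - 2*4*4*cos(135-180)) = 3.0615

3.0615


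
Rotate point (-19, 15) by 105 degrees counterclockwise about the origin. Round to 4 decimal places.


x' = -19*cos(105) - 15*sin(105) = -9.5713
y' = -19*sin(105) + 15*cos(105) = -22.2349

(-9.5713, -22.2349)


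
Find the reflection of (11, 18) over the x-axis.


Reflection across x-axis: (x, y) -> (x, -y)
(11, 18) -> (11, -18)

(11, -18)


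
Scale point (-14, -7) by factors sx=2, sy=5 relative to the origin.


Scaling: (x*sx, y*sy) = (-14*2, -7*5) = (-28, -35)

(-28, -35)


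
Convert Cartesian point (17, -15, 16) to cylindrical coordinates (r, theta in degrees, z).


r = sqrt(17^2 + (-15)^2) = 22.6716
theta = atan2(-15, 17) = 318.5763 deg
z = 16

r = 22.6716, theta = 318.5763 deg, z = 16


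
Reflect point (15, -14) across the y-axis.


Reflection across y-axis: (x, y) -> (-x, y)
(15, -14) -> (-15, -14)

(-15, -14)


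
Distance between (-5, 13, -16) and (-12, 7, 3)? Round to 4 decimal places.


d = sqrt((-12--5)^2 + (7-13)^2 + (3--16)^2) = 21.1187

21.1187


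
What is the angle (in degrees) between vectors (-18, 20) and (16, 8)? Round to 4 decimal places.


dot = -18*16 + 20*8 = -128
|u| = 26.9072, |v| = 17.8885
cos(angle) = -0.2659
angle = 105.4222 degrees

105.4222 degrees


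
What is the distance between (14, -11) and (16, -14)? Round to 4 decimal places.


d = sqrt((16-14)^2 + (-14--11)^2) = 3.6056

3.6056


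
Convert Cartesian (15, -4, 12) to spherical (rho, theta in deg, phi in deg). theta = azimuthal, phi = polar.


rho = sqrt(15^2 + (-4)^2 + 12^2) = 19.6214
theta = atan2(-4, 15) = 345.0686 deg
phi = acos(12/19.6214) = 52.2964 deg

rho = 19.6214, theta = 345.0686 deg, phi = 52.2964 deg


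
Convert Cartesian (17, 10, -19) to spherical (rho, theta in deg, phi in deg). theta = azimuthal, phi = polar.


rho = sqrt(17^2 + 10^2 + (-19)^2) = 27.3861
theta = atan2(10, 17) = 30.4655 deg
phi = acos(-19/27.3861) = 133.9302 deg

rho = 27.3861, theta = 30.4655 deg, phi = 133.9302 deg


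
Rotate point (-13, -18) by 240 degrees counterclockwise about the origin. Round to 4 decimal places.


x' = -13*cos(240) - -18*sin(240) = -9.0885
y' = -13*sin(240) + -18*cos(240) = 20.2583

(-9.0885, 20.2583)


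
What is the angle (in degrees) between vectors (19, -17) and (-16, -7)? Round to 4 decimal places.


dot = 19*-16 + -17*-7 = -185
|u| = 25.4951, |v| = 17.4642
cos(angle) = -0.4155
angle = 114.5505 degrees

114.5505 degrees


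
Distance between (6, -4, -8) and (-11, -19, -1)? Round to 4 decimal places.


d = sqrt((-11-6)^2 + (-19--4)^2 + (-1--8)^2) = 23.7276

23.7276


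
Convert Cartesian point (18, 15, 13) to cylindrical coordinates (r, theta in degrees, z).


r = sqrt(18^2 + 15^2) = 23.4307
theta = atan2(15, 18) = 39.8056 deg
z = 13

r = 23.4307, theta = 39.8056 deg, z = 13


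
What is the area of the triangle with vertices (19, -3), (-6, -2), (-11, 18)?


Area = |x1(y2-y3) + x2(y3-y1) + x3(y1-y2)| / 2
= |19*(-2-18) + -6*(18--3) + -11*(-3--2)| / 2
= 247.5

247.5


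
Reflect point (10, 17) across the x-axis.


Reflection across x-axis: (x, y) -> (x, -y)
(10, 17) -> (10, -17)

(10, -17)


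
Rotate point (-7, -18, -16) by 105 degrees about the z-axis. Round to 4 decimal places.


x' = -7*cos(105) - -18*sin(105) = 19.1984
y' = -7*sin(105) + -18*cos(105) = -2.1027
z' = -16

(19.1984, -2.1027, -16)


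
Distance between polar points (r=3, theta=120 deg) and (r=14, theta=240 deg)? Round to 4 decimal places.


d = sqrt(r1^2 + r2^2 - 2*r1*r2*cos(t2-t1))
d = sqrt(3^2 + 14^2 - 2*3*14*cos(240-120)) = 15.7162

15.7162


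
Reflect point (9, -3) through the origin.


Reflection through origin: (x, y) -> (-x, -y)
(9, -3) -> (-9, 3)

(-9, 3)


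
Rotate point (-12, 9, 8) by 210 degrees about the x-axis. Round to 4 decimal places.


x' = -12
y' = 9*cos(210) - 8*sin(210) = -3.7942
z' = 9*sin(210) + 8*cos(210) = -11.4282

(-12, -3.7942, -11.4282)


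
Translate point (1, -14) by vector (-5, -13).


Translation: (x+dx, y+dy) = (1+-5, -14+-13) = (-4, -27)

(-4, -27)


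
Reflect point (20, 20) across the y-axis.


Reflection across y-axis: (x, y) -> (-x, y)
(20, 20) -> (-20, 20)

(-20, 20)


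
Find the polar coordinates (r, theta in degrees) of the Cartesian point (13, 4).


r = sqrt(13^2 + 4^2) = 13.6015
theta = atan2(4, 13) = 17.1027 degrees

r = 13.6015, theta = 17.1027 degrees


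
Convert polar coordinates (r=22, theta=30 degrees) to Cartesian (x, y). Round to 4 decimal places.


x = 22 * cos(30) = 19.0526
y = 22 * sin(30) = 11

(19.0526, 11)


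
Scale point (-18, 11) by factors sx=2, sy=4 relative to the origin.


Scaling: (x*sx, y*sy) = (-18*2, 11*4) = (-36, 44)

(-36, 44)


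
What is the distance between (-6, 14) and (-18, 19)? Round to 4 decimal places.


d = sqrt((-18--6)^2 + (19-14)^2) = 13

13


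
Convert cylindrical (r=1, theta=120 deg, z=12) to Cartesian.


x = 1 * cos(120) = -0.5
y = 1 * sin(120) = 0.866
z = 12

(-0.5, 0.866, 12)


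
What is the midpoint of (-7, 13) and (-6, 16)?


Midpoint = ((-7+-6)/2, (13+16)/2) = (-6.5, 14.5)

(-6.5, 14.5)


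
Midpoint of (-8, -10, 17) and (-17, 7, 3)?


Midpoint = ((-8+-17)/2, (-10+7)/2, (17+3)/2) = (-12.5, -1.5, 10)

(-12.5, -1.5, 10)


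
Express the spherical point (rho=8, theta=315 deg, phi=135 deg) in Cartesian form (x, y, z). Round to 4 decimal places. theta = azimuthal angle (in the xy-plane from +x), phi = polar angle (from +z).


x = 8 * sin(135) * cos(315) = 4
y = 8 * sin(135) * sin(315) = -4
z = 8 * cos(135) = -5.6569

(4, -4, -5.6569)


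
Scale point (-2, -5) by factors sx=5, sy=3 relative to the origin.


Scaling: (x*sx, y*sy) = (-2*5, -5*3) = (-10, -15)

(-10, -15)


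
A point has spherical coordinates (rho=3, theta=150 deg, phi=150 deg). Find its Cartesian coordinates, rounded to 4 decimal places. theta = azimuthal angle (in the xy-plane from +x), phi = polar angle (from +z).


x = 3 * sin(150) * cos(150) = -1.299
y = 3 * sin(150) * sin(150) = 0.75
z = 3 * cos(150) = -2.5981

(-1.299, 0.75, -2.5981)
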